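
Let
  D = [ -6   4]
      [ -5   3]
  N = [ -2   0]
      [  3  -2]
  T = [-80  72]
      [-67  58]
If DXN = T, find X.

X = D⁻¹TN⁻¹ (apply D⁻¹ on the left and N⁻¹ on the right).
det D = 2, so D⁻¹ = [[3/2, -2], [5/2, -3]].
N has determinant 4; N⁻¹ = [[-1/2, 0], [-3/4, -1/2]].
D⁻¹T = [[14, -8], [1, 6]].
X = (D⁻¹T)N⁻¹ = [[-1, 4], [-5, -3]].

X = [[-1, 4], [-5, -3]]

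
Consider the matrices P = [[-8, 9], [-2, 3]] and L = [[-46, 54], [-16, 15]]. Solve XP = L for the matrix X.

Since P sits to the right of X, X = LP⁻¹.
det P = -6; the adjugate gives P⁻¹ = [[-1/2, 3/2], [-1/3, 4/3]].
X = LP⁻¹ = [[-46, 54], [-16, 15]] · [[-1/2, 3/2], [-1/3, 4/3]] = [[5, 3], [3, -4]].

X = [[5, 3], [3, -4]]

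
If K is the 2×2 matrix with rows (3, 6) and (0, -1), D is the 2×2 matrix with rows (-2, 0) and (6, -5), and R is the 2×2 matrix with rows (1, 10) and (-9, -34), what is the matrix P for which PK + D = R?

PK = R − D = [[3, 10], [-15, -29]].
Right-multiplying both sides by K⁻¹ gives P = (R − D)K⁻¹.
K has determinant -3; K⁻¹ = [[1/3, 2], [0, -1]].
P = (R − D)K⁻¹ = [[1, -4], [-5, -1]].

P = [[1, -4], [-5, -1]]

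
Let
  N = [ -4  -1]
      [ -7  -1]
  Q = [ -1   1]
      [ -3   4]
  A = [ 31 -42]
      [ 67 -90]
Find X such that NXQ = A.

X = N⁻¹AQ⁻¹ (apply N⁻¹ on the left and Q⁻¹ on the right).
N has determinant -3; N⁻¹ = [[1/3, -1/3], [-7/3, 4/3]].
det Q = -1, so Q⁻¹ = [[-4, 1], [-3, 1]].
N⁻¹A = [[-12, 16], [17, -22]].
X = (N⁻¹A)Q⁻¹ = [[0, 4], [-2, -5]].

X = [[0, 4], [-2, -5]]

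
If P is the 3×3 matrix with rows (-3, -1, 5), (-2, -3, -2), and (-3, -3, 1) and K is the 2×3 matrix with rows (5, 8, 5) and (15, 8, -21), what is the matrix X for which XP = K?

Right-multiplying both sides by P⁻¹ gives X = KP⁻¹.
det P = 4; the adjugate gives P⁻¹ = [[-9/4, -7/2, 17/4], [2, 3, -4], [-3/4, -3/2, 7/4]].
X = KP⁻¹ = [[5, 8, 5], [15, 8, -21]] · [[-9/4, -7/2, 17/4], [2, 3, -4], [-3/4, -3/2, 7/4]] = [[1, -1, -2], [-2, 3, -5]].

X = [[1, -1, -2], [-2, 3, -5]]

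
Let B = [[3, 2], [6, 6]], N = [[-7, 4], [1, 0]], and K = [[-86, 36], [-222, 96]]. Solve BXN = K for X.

Isolating X: multiply by B⁻¹ from the left and N⁻¹ from the right, so X = B⁻¹KN⁻¹.
B has determinant 6; B⁻¹ = [[1, -1/3], [-1, 1/2]].
det N = -4, so N⁻¹ = [[0, 1], [1/4, 7/4]].
B⁻¹K = [[-12, 4], [-25, 12]].
X = (B⁻¹K)N⁻¹ = [[1, -5], [3, -4]].

X = [[1, -5], [3, -4]]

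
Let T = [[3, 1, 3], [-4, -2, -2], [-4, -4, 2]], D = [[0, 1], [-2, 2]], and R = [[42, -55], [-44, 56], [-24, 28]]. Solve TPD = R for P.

P = [[1, -2], [-4, -3], [-4, -4]]

Isolating P: multiply by T⁻¹ from the left and D⁻¹ from the right, so P = T⁻¹RD⁻¹.
T has determinant 4; T⁻¹ = [[-3, -7/2, 1], [4, 9/2, -3/2], [2, 2, -1/2]].
det D = 2, so D⁻¹ = [[1, -1/2], [1, 0]].
T⁻¹R = [[4, -3], [6, -10], [8, -12]].
P = (T⁻¹R)D⁻¹ = [[1, -2], [-4, -3], [-4, -4]].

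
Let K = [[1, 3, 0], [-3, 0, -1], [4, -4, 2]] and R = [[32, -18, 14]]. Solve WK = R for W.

Since K sits to the right of W, W = RK⁻¹.
det K = 2, so K⁻¹ = [[-2, -3, -3/2], [1, 1, 1/2], [6, 8, 9/2]].
W = RK⁻¹ = [[32, -18, 14]] · [[-2, -3, -3/2], [1, 1, 1/2], [6, 8, 9/2]] = [[2, -2, 6]].

W = [[2, -2, 6]]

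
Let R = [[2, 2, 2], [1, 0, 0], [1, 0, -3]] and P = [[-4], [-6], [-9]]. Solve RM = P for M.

Left-multiplying both sides by R⁻¹ gives M = R⁻¹P.
R has determinant 6; R⁻¹ = [[0, 1, 0], [1/2, -4/3, 1/3], [0, 1/3, -1/3]].
M = R⁻¹P = [[0, 1, 0], [1/2, -4/3, 1/3], [0, 1/3, -1/3]] · [[-4], [-6], [-9]] = [[-6], [3], [1]].

M = [[-6], [3], [1]]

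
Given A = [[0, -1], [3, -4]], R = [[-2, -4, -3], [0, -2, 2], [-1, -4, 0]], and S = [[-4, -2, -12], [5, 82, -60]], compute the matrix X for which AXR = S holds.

X = [[-2, -5, -3], [-2, 3, 0]]

X = A⁻¹SR⁻¹ (apply A⁻¹ on the left and R⁻¹ on the right).
det A = 3; the adjugate gives A⁻¹ = [[-4/3, 1/3], [-1, 0]].
det R = -2, so R⁻¹ = [[-4, -6, 7], [1, 3/2, -2], [1, 2, -2]].
A⁻¹S = [[7, 30, -4], [4, 2, 12]].
X = (A⁻¹S)R⁻¹ = [[-2, -5, -3], [-2, 3, 0]].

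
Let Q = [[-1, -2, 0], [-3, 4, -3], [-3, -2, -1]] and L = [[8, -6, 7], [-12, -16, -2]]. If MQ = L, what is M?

Q is on the right of M, so right-multiply by Q⁻¹: M = LQ⁻¹.
Q has determinant -2; Q⁻¹ = [[5, 1, -3], [-3, -1/2, 3/2], [-9, -2, 5]].
M = LQ⁻¹ = [[8, -6, 7], [-12, -16, -2]] · [[5, 1, -3], [-3, -1/2, 3/2], [-9, -2, 5]] = [[-5, -3, 2], [6, 0, 2]].

M = [[-5, -3, 2], [6, 0, 2]]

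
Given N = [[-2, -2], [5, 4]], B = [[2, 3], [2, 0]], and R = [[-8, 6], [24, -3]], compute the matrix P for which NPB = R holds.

P = [[3, 1], [-4, 2]]

P = N⁻¹RB⁻¹ (apply N⁻¹ on the left and B⁻¹ on the right).
N has determinant 2; N⁻¹ = [[2, 1], [-5/2, -1]].
det B = -6; the adjugate gives B⁻¹ = [[0, 1/2], [1/3, -1/3]].
N⁻¹R = [[8, 9], [-4, -12]].
P = (N⁻¹R)B⁻¹ = [[3, 1], [-4, 2]].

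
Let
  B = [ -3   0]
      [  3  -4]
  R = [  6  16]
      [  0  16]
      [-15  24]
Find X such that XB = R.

Since B sits to the right of X, X = RB⁻¹.
B has determinant 12; B⁻¹ = [[-1/3, 0], [-1/4, -1/4]].
X = RB⁻¹ = [[6, 16], [0, 16], [-15, 24]] · [[-1/3, 0], [-1/4, -1/4]] = [[-6, -4], [-4, -4], [-1, -6]].

X = [[-6, -4], [-4, -4], [-1, -6]]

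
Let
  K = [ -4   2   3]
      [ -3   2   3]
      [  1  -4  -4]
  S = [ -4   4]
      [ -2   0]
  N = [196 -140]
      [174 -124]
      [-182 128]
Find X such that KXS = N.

X = [[4, 3], [-2, -2], [-5, -4]]

Isolating X: multiply by K⁻¹ from the left and S⁻¹ from the right, so X = K⁻¹NS⁻¹.
det K = -4; the adjugate gives K⁻¹ = [[-1, 1, 0], [9/4, -13/4, -3/4], [-5/2, 7/2, 1/2]].
det S = 8, so S⁻¹ = [[0, -1/2], [1/4, -1/2]].
K⁻¹N = [[-22, 16], [12, -8], [28, -20]].
X = (K⁻¹N)S⁻¹ = [[4, 3], [-2, -2], [-5, -4]].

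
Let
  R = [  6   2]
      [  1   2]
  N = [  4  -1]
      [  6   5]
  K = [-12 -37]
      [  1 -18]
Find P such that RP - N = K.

P = [[-3, -5], [5, -4]]

RP = K + N = [[-8, -38], [7, -13]].
R is on the left of P, so left-multiply by R⁻¹: P = R⁻¹(K + N).
R has determinant 10; R⁻¹ = [[1/5, -1/5], [-1/10, 3/5]].
P = R⁻¹(K + N) = [[-3, -5], [5, -4]].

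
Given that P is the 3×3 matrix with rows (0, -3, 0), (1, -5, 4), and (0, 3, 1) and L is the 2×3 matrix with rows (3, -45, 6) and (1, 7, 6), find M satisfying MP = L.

M = [[4, 3, -6], [-2, 1, 2]]

Since P sits to the right of M, M = LP⁻¹.
det P = 3, so P⁻¹ = [[-17/3, 1, -4], [-1/3, 0, 0], [1, 0, 1]].
M = LP⁻¹ = [[3, -45, 6], [1, 7, 6]] · [[-17/3, 1, -4], [-1/3, 0, 0], [1, 0, 1]] = [[4, 3, -6], [-2, 1, 2]].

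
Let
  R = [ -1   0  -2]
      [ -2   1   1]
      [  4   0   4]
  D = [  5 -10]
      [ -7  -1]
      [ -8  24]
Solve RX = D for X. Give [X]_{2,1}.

Left-multiplying both sides by R⁻¹ gives X = R⁻¹D.
det R = 4, so R⁻¹ = [[1, 0, 1/2], [3, 1, 5/4], [-1, 0, -1/4]].
X = R⁻¹D = [[1, 0, 1/2], [3, 1, 5/4], [-1, 0, -1/4]] · [[5, -10], [-7, -1], [-8, 24]] = [[1, 2], [-2, -1], [-3, 4]].

-2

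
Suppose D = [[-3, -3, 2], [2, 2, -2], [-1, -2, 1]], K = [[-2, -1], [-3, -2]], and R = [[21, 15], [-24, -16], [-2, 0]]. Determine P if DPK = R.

P = [[1, 3], [-4, -2], [-3, -3]]

P = D⁻¹RK⁻¹ (apply D⁻¹ on the left and K⁻¹ on the right).
det D = 2, so D⁻¹ = [[-1, -1/2, 1], [0, -1/2, -1], [-1, -3/2, 0]].
det K = 1; the adjugate gives K⁻¹ = [[-2, 1], [3, -2]].
D⁻¹R = [[-11, -7], [14, 8], [15, 9]].
P = (D⁻¹R)K⁻¹ = [[1, 3], [-4, -2], [-3, -3]].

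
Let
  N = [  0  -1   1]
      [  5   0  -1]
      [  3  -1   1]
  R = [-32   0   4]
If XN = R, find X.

Right-multiplying both sides by N⁻¹ gives X = RN⁻¹.
N has determinant 3; N⁻¹ = [[-1/3, 0, 1/3], [-8/3, -1, 5/3], [-5/3, -1, 5/3]].
X = RN⁻¹ = [[-32, 0, 4]] · [[-1/3, 0, 1/3], [-8/3, -1, 5/3], [-5/3, -1, 5/3]] = [[4, -4, -4]].

X = [[4, -4, -4]]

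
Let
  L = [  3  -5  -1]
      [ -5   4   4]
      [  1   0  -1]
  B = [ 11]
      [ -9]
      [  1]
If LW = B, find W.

W = [[5], [0], [4]]

Since L multiplies W on the left, W = L⁻¹B.
det L = -3, so L⁻¹ = [[4/3, 5/3, 16/3], [1/3, 2/3, 7/3], [4/3, 5/3, 13/3]].
W = L⁻¹B = [[4/3, 5/3, 16/3], [1/3, 2/3, 7/3], [4/3, 5/3, 13/3]] · [[11], [-9], [1]] = [[5], [0], [4]].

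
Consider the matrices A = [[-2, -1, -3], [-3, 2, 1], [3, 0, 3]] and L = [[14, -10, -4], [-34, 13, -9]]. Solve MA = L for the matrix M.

M = [[2, -4, 2], [-1, 6, -6]]

A is on the right of M, so right-multiply by A⁻¹: M = LA⁻¹.
A has determinant -6; A⁻¹ = [[-1, -1/2, -5/6], [-2, -1/2, -11/6], [1, 1/2, 7/6]].
M = LA⁻¹ = [[14, -10, -4], [-34, 13, -9]] · [[-1, -1/2, -5/6], [-2, -1/2, -11/6], [1, 1/2, 7/6]] = [[2, -4, 2], [-1, 6, -6]].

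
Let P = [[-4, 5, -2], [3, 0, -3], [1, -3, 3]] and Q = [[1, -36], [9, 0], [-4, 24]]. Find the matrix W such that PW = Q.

W = [[5, 6], [5, 0], [2, 6]]

Since P multiplies W on the left, W = P⁻¹Q.
det P = -6; the adjugate gives P⁻¹ = [[3/2, 3/2, 5/2], [2, 5/3, 3], [3/2, 7/6, 5/2]].
W = P⁻¹Q = [[3/2, 3/2, 5/2], [2, 5/3, 3], [3/2, 7/6, 5/2]] · [[1, -36], [9, 0], [-4, 24]] = [[5, 6], [5, 0], [2, 6]].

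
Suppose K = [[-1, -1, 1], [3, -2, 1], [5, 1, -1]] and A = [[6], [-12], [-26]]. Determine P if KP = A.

P = [[-5], [-2], [-1]]

K is on the left of P, so left-multiply by K⁻¹: P = K⁻¹A.
det K = 4; the adjugate gives K⁻¹ = [[1/4, 0, 1/4], [2, -1, 1], [13/4, -1, 5/4]].
P = K⁻¹A = [[1/4, 0, 1/4], [2, -1, 1], [13/4, -1, 5/4]] · [[6], [-12], [-26]] = [[-5], [-2], [-1]].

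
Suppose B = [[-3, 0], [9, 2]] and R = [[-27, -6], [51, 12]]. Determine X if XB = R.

B is on the right of X, so right-multiply by B⁻¹: X = RB⁻¹.
B has determinant -6; B⁻¹ = [[-1/3, 0], [3/2, 1/2]].
X = RB⁻¹ = [[-27, -6], [51, 12]] · [[-1/3, 0], [3/2, 1/2]] = [[0, -3], [1, 6]].

X = [[0, -3], [1, 6]]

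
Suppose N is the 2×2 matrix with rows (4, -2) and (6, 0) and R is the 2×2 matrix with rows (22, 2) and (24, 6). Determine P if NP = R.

P = [[4, 1], [-3, 1]]

Since N multiplies P on the left, P = N⁻¹R.
det N = 12, so N⁻¹ = [[0, 1/6], [-1/2, 1/3]].
P = N⁻¹R = [[0, 1/6], [-1/2, 1/3]] · [[22, 2], [24, 6]] = [[4, 1], [-3, 1]].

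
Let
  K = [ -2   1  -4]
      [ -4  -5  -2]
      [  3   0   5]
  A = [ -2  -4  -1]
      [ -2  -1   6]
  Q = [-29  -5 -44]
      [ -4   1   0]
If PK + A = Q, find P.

P = [[4, 1, -5], [-3, -1, -4]]

PK = Q − A = [[-27, -1, -43], [-2, 2, -6]].
Since K sits to the right of P, P = (Q − A)K⁻¹.
K has determinant 4; K⁻¹ = [[-25/4, -5/4, -11/2], [7/2, 1/2, 3], [15/4, 3/4, 7/2]].
P = (Q − A)K⁻¹ = [[4, 1, -5], [-3, -1, -4]].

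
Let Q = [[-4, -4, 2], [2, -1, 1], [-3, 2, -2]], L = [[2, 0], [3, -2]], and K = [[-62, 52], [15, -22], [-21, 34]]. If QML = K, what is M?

M = Q⁻¹KL⁻¹ (apply Q⁻¹ on the left and L⁻¹ on the right).
Q has determinant -2; Q⁻¹ = [[0, 2, 1], [-1/2, -7, -4], [-1/2, -10, -6]].
det L = -4; the adjugate gives L⁻¹ = [[1/2, 0], [3/4, -1/2]].
Q⁻¹K = [[9, -10], [10, -8], [7, -10]].
M = (Q⁻¹K)L⁻¹ = [[-3, 5], [-1, 4], [-4, 5]].

M = [[-3, 5], [-1, 4], [-4, 5]]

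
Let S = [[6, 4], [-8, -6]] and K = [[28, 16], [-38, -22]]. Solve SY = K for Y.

Since S multiplies Y on the left, Y = S⁻¹K.
det S = -4, so S⁻¹ = [[3/2, 1], [-2, -3/2]].
Y = S⁻¹K = [[3/2, 1], [-2, -3/2]] · [[28, 16], [-38, -22]] = [[4, 2], [1, 1]].

Y = [[4, 2], [1, 1]]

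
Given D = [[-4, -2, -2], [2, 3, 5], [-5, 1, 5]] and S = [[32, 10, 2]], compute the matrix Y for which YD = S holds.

Y = [[-1, 4, -4]]

Since D sits to the right of Y, Y = SD⁻¹.
D has determinant -4; D⁻¹ = [[-5/2, -2, 1], [35/4, 15/2, -4], [-17/4, -7/2, 2]].
Y = SD⁻¹ = [[32, 10, 2]] · [[-5/2, -2, 1], [35/4, 15/2, -4], [-17/4, -7/2, 2]] = [[-1, 4, -4]].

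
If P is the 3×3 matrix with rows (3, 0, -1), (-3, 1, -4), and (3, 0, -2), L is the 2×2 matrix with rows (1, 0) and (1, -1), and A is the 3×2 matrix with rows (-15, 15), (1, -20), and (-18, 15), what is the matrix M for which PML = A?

M = [[1, -5], [-4, 5], [3, 0]]

M = P⁻¹AL⁻¹ (apply P⁻¹ on the left and L⁻¹ on the right).
P has determinant -3; P⁻¹ = [[2/3, 0, -1/3], [6, 1, -5], [1, 0, -1]].
det L = -1; the adjugate gives L⁻¹ = [[1, 0], [1, -1]].
P⁻¹A = [[-4, 5], [1, -5], [3, 0]].
M = (P⁻¹A)L⁻¹ = [[1, -5], [-4, 5], [3, 0]].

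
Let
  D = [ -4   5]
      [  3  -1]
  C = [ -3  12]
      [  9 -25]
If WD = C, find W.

W = [[3, 3], [-6, -5]]

Since D sits to the right of W, W = CD⁻¹.
D has determinant -11; D⁻¹ = [[1/11, 5/11], [3/11, 4/11]].
W = CD⁻¹ = [[-3, 12], [9, -25]] · [[1/11, 5/11], [3/11, 4/11]] = [[3, 3], [-6, -5]].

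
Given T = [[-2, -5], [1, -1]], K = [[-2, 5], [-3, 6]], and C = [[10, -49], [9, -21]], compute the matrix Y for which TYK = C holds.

Left-multiply by T⁻¹ and right-multiply by K⁻¹: Y = T⁻¹CK⁻¹.
det T = 7; the adjugate gives T⁻¹ = [[-1/7, 5/7], [-1/7, -2/7]].
det K = 3; the adjugate gives K⁻¹ = [[2, -5/3], [1, -2/3]].
T⁻¹C = [[5, -8], [-4, 13]].
Y = (T⁻¹C)K⁻¹ = [[2, -3], [5, -2]].

Y = [[2, -3], [5, -2]]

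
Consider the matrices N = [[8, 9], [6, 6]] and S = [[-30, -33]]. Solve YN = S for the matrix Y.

Y = [[-3, -1]]

Since N sits to the right of Y, Y = SN⁻¹.
det N = -6; the adjugate gives N⁻¹ = [[-1, 3/2], [1, -4/3]].
Y = SN⁻¹ = [[-30, -33]] · [[-1, 3/2], [1, -4/3]] = [[-3, -1]].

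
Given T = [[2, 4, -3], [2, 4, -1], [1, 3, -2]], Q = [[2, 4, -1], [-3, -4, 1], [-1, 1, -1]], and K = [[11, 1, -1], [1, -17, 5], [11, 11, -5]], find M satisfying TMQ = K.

Isolating M: multiply by T⁻¹ from the left and Q⁻¹ from the right, so M = T⁻¹KQ⁻¹.
T has determinant -4; T⁻¹ = [[5/4, 1/4, -2], [-3/4, 1/4, 1], [-1/2, 1/2, 0]].
det Q = -3; the adjugate gives Q⁻¹ = [[-1, -1, 0], [4/3, 1, -1/3], [7/3, 2, -4/3]].
T⁻¹K = [[-8, -25, 10], [3, 6, -3], [-5, -9, 3]].
M = (T⁻¹K)Q⁻¹ = [[-2, 3, -5], [-2, -3, 2], [0, 2, -1]].

M = [[-2, 3, -5], [-2, -3, 2], [0, 2, -1]]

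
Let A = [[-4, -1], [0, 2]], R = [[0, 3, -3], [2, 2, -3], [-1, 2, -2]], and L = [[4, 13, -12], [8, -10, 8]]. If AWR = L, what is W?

W = [[-2, 0, 2], [-1, 1, -2]]

Left-multiply by A⁻¹ and right-multiply by R⁻¹: W = A⁻¹LR⁻¹.
det A = -8, so A⁻¹ = [[-1/4, -1/8], [0, 1/2]].
det R = 3; the adjugate gives R⁻¹ = [[2/3, 0, -1], [7/3, -1, -2], [2, -1, -2]].
A⁻¹L = [[-2, -2, 2], [4, -5, 4]].
W = (A⁻¹L)R⁻¹ = [[-2, 0, 2], [-1, 1, -2]].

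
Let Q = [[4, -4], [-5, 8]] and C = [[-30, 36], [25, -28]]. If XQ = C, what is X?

Q is on the right of X, so right-multiply by Q⁻¹: X = CQ⁻¹.
Q has determinant 12; Q⁻¹ = [[2/3, 1/3], [5/12, 1/3]].
X = CQ⁻¹ = [[-30, 36], [25, -28]] · [[2/3, 1/3], [5/12, 1/3]] = [[-5, 2], [5, -1]].

X = [[-5, 2], [5, -1]]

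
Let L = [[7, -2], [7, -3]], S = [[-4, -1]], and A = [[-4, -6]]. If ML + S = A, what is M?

ML = A − S = [[0, -5]].
Since L sits to the right of M, M = (A − S)L⁻¹.
det L = -7; the adjugate gives L⁻¹ = [[3/7, -2/7], [1, -1]].
M = (A − S)L⁻¹ = [[-5, 5]].

M = [[-5, 5]]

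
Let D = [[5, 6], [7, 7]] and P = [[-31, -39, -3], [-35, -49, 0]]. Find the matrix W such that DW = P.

W = [[1, -3, 3], [-6, -4, -3]]

D is on the left of W, so left-multiply by D⁻¹: W = D⁻¹P.
det D = -7; the adjugate gives D⁻¹ = [[-1, 6/7], [1, -5/7]].
W = D⁻¹P = [[-1, 6/7], [1, -5/7]] · [[-31, -39, -3], [-35, -49, 0]] = [[1, -3, 3], [-6, -4, -3]].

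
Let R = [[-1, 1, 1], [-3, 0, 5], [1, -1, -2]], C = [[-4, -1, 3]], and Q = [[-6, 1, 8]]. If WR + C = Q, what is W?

WR = Q − C = [[-2, 2, 5]].
Right-multiplying both sides by R⁻¹ gives W = (Q − C)R⁻¹.
det R = -3, so R⁻¹ = [[-5/3, -1/3, -5/3], [1/3, -1/3, -2/3], [-1, 0, -1]].
W = (Q − C)R⁻¹ = [[-1, 0, -3]].

W = [[-1, 0, -3]]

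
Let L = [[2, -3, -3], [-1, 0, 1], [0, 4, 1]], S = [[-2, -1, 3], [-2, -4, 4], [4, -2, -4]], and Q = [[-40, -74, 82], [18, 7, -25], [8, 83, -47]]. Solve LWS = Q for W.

Isolating W: multiply by L⁻¹ from the left and S⁻¹ from the right, so W = L⁻¹QS⁻¹.
det L = 1; the adjugate gives L⁻¹ = [[-4, -9, -3], [1, 2, 1], [-4, -8, -3]].
det S = 4; the adjugate gives S⁻¹ = [[6, -5/2, 2], [2, -1, 1/2], [5, -2, 3/2]].
L⁻¹Q = [[-26, -16, 38], [4, 23, -15], [-8, -9, 13]].
W = (L⁻¹Q)S⁻¹ = [[2, 5, -3], [-5, -3, -3], [-1, 3, -1]].

W = [[2, 5, -3], [-5, -3, -3], [-1, 3, -1]]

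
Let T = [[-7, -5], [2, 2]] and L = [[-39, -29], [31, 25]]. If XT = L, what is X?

X = [[5, -2], [-3, 5]]

T is on the right of X, so right-multiply by T⁻¹: X = LT⁻¹.
det T = -4; the adjugate gives T⁻¹ = [[-1/2, -5/4], [1/2, 7/4]].
X = LT⁻¹ = [[-39, -29], [31, 25]] · [[-1/2, -5/4], [1/2, 7/4]] = [[5, -2], [-3, 5]].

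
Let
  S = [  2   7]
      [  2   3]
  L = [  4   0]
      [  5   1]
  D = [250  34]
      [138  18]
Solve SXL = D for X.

X = [[3, 3], [2, 4]]

X = S⁻¹DL⁻¹ (apply S⁻¹ on the left and L⁻¹ on the right).
S has determinant -8; S⁻¹ = [[-3/8, 7/8], [1/4, -1/4]].
L has determinant 4; L⁻¹ = [[1/4, 0], [-5/4, 1]].
S⁻¹D = [[27, 3], [28, 4]].
X = (S⁻¹D)L⁻¹ = [[3, 3], [2, 4]].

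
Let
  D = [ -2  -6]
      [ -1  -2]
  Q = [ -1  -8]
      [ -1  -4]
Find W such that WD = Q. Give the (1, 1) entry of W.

3

D is on the right of W, so right-multiply by D⁻¹: W = QD⁻¹.
D has determinant -2; D⁻¹ = [[1, -3], [-1/2, 1]].
W = QD⁻¹ = [[-1, -8], [-1, -4]] · [[1, -3], [-1/2, 1]] = [[3, -5], [1, -1]].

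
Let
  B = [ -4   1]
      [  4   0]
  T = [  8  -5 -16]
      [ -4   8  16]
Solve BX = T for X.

Since B multiplies X on the left, X = B⁻¹T.
B has determinant -4; B⁻¹ = [[0, 1/4], [1, 1]].
X = B⁻¹T = [[0, 1/4], [1, 1]] · [[8, -5, -16], [-4, 8, 16]] = [[-1, 2, 4], [4, 3, 0]].

X = [[-1, 2, 4], [4, 3, 0]]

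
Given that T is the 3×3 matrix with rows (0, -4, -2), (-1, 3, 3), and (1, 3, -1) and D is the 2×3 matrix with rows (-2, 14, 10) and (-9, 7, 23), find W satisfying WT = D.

T is on the right of W, so right-multiply by T⁻¹: W = DT⁻¹.
det T = 4; the adjugate gives T⁻¹ = [[-3, -5/2, -3/2], [1/2, 1/2, 1/2], [-3/2, -1, -1]].
W = DT⁻¹ = [[-2, 14, 10], [-9, 7, 23]] · [[-3, -5/2, -3/2], [1/2, 1/2, 1/2], [-3/2, -1, -1]] = [[-2, 2, 0], [-4, 3, -6]].

W = [[-2, 2, 0], [-4, 3, -6]]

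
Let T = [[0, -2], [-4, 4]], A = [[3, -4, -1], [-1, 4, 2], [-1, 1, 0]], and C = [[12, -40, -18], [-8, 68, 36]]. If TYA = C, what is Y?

Isolating Y: multiply by T⁻¹ from the left and A⁻¹ from the right, so Y = T⁻¹CA⁻¹.
T has determinant -8; T⁻¹ = [[-1/2, -1/4], [-1/2, 0]].
det A = -1, so A⁻¹ = [[2, 1, 4], [2, 1, 5], [-3, -1, -8]].
T⁻¹C = [[-4, 3, 0], [-6, 20, 9]].
Y = (T⁻¹C)A⁻¹ = [[-2, -1, -1], [1, 5, 4]].

Y = [[-2, -1, -1], [1, 5, 4]]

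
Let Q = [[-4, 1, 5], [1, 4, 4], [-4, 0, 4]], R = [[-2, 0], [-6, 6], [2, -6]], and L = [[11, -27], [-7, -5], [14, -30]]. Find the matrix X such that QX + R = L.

QX = L − R = [[13, -27], [-1, -11], [12, -24]].
Q is on the left of X, so left-multiply by Q⁻¹: X = Q⁻¹(L − R).
det Q = -4, so Q⁻¹ = [[-4, 1, 4], [5, -1, -21/4], [-4, 1, 17/4]].
X = Q⁻¹(L − R) = [[-5, 1], [3, 2], [-2, -5]].

X = [[-5, 1], [3, 2], [-2, -5]]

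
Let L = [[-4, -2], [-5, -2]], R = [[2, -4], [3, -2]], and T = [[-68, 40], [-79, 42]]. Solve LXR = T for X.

Isolating X: multiply by L⁻¹ from the left and R⁻¹ from the right, so X = L⁻¹TR⁻¹.
L has determinant -2; L⁻¹ = [[1, -1], [-5/2, 2]].
det R = 8; the adjugate gives R⁻¹ = [[-1/4, 1/2], [-3/8, 1/4]].
L⁻¹T = [[11, -2], [12, -16]].
X = (L⁻¹T)R⁻¹ = [[-2, 5], [3, 2]].

X = [[-2, 5], [3, 2]]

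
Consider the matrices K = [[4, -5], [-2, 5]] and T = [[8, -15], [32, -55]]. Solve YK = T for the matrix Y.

Y = [[1, -2], [5, -6]]

Since K sits to the right of Y, Y = TK⁻¹.
K has determinant 10; K⁻¹ = [[1/2, 1/2], [1/5, 2/5]].
Y = TK⁻¹ = [[8, -15], [32, -55]] · [[1/2, 1/2], [1/5, 2/5]] = [[1, -2], [5, -6]].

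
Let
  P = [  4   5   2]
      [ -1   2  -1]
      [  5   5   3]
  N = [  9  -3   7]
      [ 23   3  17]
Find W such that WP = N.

Since P sits to the right of W, W = NP⁻¹.
det P = 4, so P⁻¹ = [[11/4, -5/4, -9/4], [-1/2, 1/2, 1/2], [-15/4, 5/4, 13/4]].
W = NP⁻¹ = [[9, -3, 7], [23, 3, 17]] · [[11/4, -5/4, -9/4], [-1/2, 1/2, 1/2], [-15/4, 5/4, 13/4]] = [[0, -4, 1], [-2, -6, 5]].

W = [[0, -4, 1], [-2, -6, 5]]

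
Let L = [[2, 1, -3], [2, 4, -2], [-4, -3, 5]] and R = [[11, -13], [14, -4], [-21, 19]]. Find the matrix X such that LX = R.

X = [[0, 2], [2, 1], [-3, 6]]

Left-multiplying both sides by L⁻¹ gives X = L⁻¹R.
L has determinant -4; L⁻¹ = [[-7/2, -1, -5/2], [1/2, 1/2, 1/2], [-5/2, -1/2, -3/2]].
X = L⁻¹R = [[-7/2, -1, -5/2], [1/2, 1/2, 1/2], [-5/2, -1/2, -3/2]] · [[11, -13], [14, -4], [-21, 19]] = [[0, 2], [2, 1], [-3, 6]].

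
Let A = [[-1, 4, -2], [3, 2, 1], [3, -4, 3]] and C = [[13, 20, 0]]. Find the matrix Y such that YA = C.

A is on the right of Y, so right-multiply by A⁻¹: Y = CA⁻¹.
det A = 2, so A⁻¹ = [[5, -2, 4], [-3, 3/2, -5/2], [-9, 4, -7]].
Y = CA⁻¹ = [[13, 20, 0]] · [[5, -2, 4], [-3, 3/2, -5/2], [-9, 4, -7]] = [[5, 4, 2]].

Y = [[5, 4, 2]]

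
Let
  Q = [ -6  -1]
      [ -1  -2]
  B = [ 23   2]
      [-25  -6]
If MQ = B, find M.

Since Q sits to the right of M, M = BQ⁻¹.
det Q = 11, so Q⁻¹ = [[-2/11, 1/11], [1/11, -6/11]].
M = BQ⁻¹ = [[23, 2], [-25, -6]] · [[-2/11, 1/11], [1/11, -6/11]] = [[-4, 1], [4, 1]].

M = [[-4, 1], [4, 1]]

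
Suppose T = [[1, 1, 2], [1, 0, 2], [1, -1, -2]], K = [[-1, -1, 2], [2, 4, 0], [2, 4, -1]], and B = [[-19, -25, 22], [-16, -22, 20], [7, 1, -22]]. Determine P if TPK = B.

Left-multiply by T⁻¹ and right-multiply by K⁻¹: P = T⁻¹BK⁻¹.
T has determinant 4; T⁻¹ = [[1/2, 0, 1/2], [1, -1, 0], [-1/4, 1/2, -1/4]].
K has determinant 2; K⁻¹ = [[-2, 7/2, -4], [1, -3/2, 2], [0, 1, -1]].
T⁻¹B = [[-6, -12, 0], [-3, -3, 2], [-5, -5, 10]].
P = (T⁻¹B)K⁻¹ = [[0, -3, 0], [3, -4, 4], [5, 0, 0]].

P = [[0, -3, 0], [3, -4, 4], [5, 0, 0]]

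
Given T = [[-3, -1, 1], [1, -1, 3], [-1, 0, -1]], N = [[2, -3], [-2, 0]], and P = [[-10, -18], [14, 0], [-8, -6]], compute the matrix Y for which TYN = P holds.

Y = [[-1, -3], [-4, -5], [-1, -3]]

Y = T⁻¹PN⁻¹ (apply T⁻¹ on the left and N⁻¹ on the right).
det T = -2, so T⁻¹ = [[-1/2, 1/2, 1], [1, -2, -5], [1/2, -1/2, -2]].
N has determinant -6; N⁻¹ = [[0, -1/2], [-1/3, -1/3]].
T⁻¹P = [[4, 3], [2, 12], [4, 3]].
Y = (T⁻¹P)N⁻¹ = [[-1, -3], [-4, -5], [-1, -3]].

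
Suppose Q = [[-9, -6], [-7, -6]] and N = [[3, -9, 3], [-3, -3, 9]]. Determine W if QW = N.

W = [[-3, 3, 3], [4, -3, -5]]

Since Q multiplies W on the left, W = Q⁻¹N.
det Q = 12, so Q⁻¹ = [[-1/2, 1/2], [7/12, -3/4]].
W = Q⁻¹N = [[-1/2, 1/2], [7/12, -3/4]] · [[3, -9, 3], [-3, -3, 9]] = [[-3, 3, 3], [4, -3, -5]].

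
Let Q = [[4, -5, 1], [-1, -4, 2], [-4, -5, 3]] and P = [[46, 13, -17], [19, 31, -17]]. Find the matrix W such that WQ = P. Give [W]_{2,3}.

-6

Since Q sits to the right of W, W = PQ⁻¹.
det Q = 6; the adjugate gives Q⁻¹ = [[-1/3, 5/3, -1], [-5/6, 8/3, -3/2], [-11/6, 20/3, -7/2]].
W = PQ⁻¹ = [[46, 13, -17], [19, 31, -17]] · [[-1/3, 5/3, -1], [-5/6, 8/3, -3/2], [-11/6, 20/3, -7/2]] = [[5, -2, -6], [-1, 1, -6]].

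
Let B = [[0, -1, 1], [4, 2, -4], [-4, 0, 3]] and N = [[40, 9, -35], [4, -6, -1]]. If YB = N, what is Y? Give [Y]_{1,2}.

Since B sits to the right of Y, Y = NB⁻¹.
det B = 4; the adjugate gives B⁻¹ = [[3/2, 3/4, 1/2], [1, 1, 1], [2, 1, 1]].
Y = NB⁻¹ = [[40, 9, -35], [4, -6, -1]] · [[3/2, 3/4, 1/2], [1, 1, 1], [2, 1, 1]] = [[-1, 4, -6], [-2, -4, -5]].

4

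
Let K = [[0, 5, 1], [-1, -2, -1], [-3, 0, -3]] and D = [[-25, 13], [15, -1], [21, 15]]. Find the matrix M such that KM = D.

M = [[-2, -3], [-4, 3], [-5, -2]]

Left-multiplying both sides by K⁻¹ gives M = K⁻¹D.
K has determinant -6; K⁻¹ = [[-1, -5/2, 1/2], [0, -1/2, 1/6], [1, 5/2, -5/6]].
M = K⁻¹D = [[-1, -5/2, 1/2], [0, -1/2, 1/6], [1, 5/2, -5/6]] · [[-25, 13], [15, -1], [21, 15]] = [[-2, -3], [-4, 3], [-5, -2]].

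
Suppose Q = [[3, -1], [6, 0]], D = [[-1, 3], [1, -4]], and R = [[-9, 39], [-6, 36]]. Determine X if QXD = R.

X = [[-2, -3], [-3, 3]]

X = Q⁻¹RD⁻¹ (apply Q⁻¹ on the left and D⁻¹ on the right).
Q has determinant 6; Q⁻¹ = [[0, 1/6], [-1, 1/2]].
D has determinant 1; D⁻¹ = [[-4, -3], [-1, -1]].
Q⁻¹R = [[-1, 6], [6, -21]].
X = (Q⁻¹R)D⁻¹ = [[-2, -3], [-3, 3]].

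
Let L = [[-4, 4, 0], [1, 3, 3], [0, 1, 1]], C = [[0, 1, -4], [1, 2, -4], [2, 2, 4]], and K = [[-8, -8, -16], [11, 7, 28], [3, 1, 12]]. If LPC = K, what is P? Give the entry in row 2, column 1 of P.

0

Isolating P: multiply by L⁻¹ from the left and C⁻¹ from the right, so P = L⁻¹KC⁻¹.
det L = -4; the adjugate gives L⁻¹ = [[0, 1, -3], [1/4, 1, -3], [-1/4, -1, 4]].
det C = -4; the adjugate gives C⁻¹ = [[-4, 3, -1], [3, -2, 1], [1/2, -1/2, 1/4]].
L⁻¹K = [[2, 4, -8], [0, 2, -12], [3, -1, 24]].
P = (L⁻¹K)C⁻¹ = [[0, 2, 0], [0, 2, -1], [-3, -1, 2]].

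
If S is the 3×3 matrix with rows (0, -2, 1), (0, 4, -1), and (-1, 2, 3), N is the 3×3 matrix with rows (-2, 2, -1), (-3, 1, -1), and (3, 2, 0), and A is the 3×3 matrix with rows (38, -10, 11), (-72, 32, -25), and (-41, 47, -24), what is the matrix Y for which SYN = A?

Left-multiply by S⁻¹ and right-multiply by N⁻¹: Y = S⁻¹AN⁻¹.
det S = 2; the adjugate gives S⁻¹ = [[7, 4, -1], [1/2, 1/2, 0], [2, 1, 0]].
det N = -1; the adjugate gives N⁻¹ = [[-2, 2, 1], [3, -3, -1], [9, -10, -4]].
S⁻¹A = [[19, 11, 1], [-17, 11, -7], [4, 12, -3]].
Y = (S⁻¹A)N⁻¹ = [[4, -5, 4], [4, 3, 0], [1, 2, 4]].

Y = [[4, -5, 4], [4, 3, 0], [1, 2, 4]]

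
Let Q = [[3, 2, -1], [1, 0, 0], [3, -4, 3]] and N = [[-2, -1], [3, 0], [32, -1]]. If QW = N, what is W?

W = [[3, 0], [-5, -2], [1, -3]]

Left-multiplying both sides by Q⁻¹ gives W = Q⁻¹N.
det Q = -2; the adjugate gives Q⁻¹ = [[0, 1, 0], [3/2, -6, 1/2], [2, -9, 1]].
W = Q⁻¹N = [[0, 1, 0], [3/2, -6, 1/2], [2, -9, 1]] · [[-2, -1], [3, 0], [32, -1]] = [[3, 0], [-5, -2], [1, -3]].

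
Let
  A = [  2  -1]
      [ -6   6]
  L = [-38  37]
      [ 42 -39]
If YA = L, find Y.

Right-multiplying both sides by A⁻¹ gives Y = LA⁻¹.
det A = 6, so A⁻¹ = [[1, 1/6], [1, 1/3]].
Y = LA⁻¹ = [[-38, 37], [42, -39]] · [[1, 1/6], [1, 1/3]] = [[-1, 6], [3, -6]].

Y = [[-1, 6], [3, -6]]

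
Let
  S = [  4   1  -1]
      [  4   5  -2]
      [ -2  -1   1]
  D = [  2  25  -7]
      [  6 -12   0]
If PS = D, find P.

P = [[-6, 6, -1], [3, -4, -5]]

S is on the right of P, so right-multiply by S⁻¹: P = DS⁻¹.
S has determinant 6; S⁻¹ = [[1/2, 0, 1/2], [0, 1/3, 2/3], [1, 1/3, 8/3]].
P = DS⁻¹ = [[2, 25, -7], [6, -12, 0]] · [[1/2, 0, 1/2], [0, 1/3, 2/3], [1, 1/3, 8/3]] = [[-6, 6, -1], [3, -4, -5]].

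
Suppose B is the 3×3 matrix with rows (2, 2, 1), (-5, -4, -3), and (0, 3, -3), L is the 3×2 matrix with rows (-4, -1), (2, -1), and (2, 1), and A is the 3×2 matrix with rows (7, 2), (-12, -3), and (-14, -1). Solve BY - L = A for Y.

Y = [[1, 5], [-1, -3], [3, -3]]

BY = A + L = [[3, 1], [-10, -4], [-12, 0]].
B is on the left of Y, so left-multiply by B⁻¹: Y = B⁻¹(A + L).
det B = -3, so B⁻¹ = [[-7, -3, 2/3], [5, 2, -1/3], [5, 2, -2/3]].
Y = B⁻¹(A + L) = [[1, 5], [-1, -3], [3, -3]].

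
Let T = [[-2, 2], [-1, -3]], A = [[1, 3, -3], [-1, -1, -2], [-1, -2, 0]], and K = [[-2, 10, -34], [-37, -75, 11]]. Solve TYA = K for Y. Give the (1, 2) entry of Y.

-5

Left-multiply by T⁻¹ and right-multiply by A⁻¹: Y = T⁻¹KA⁻¹.
T has determinant 8; T⁻¹ = [[-3/8, -1/4], [1/8, -1/4]].
det A = -1, so A⁻¹ = [[4, -6, 9], [-2, 3, -5], [-1, 1, -2]].
T⁻¹K = [[10, 15, 10], [9, 20, -7]].
Y = (T⁻¹K)A⁻¹ = [[0, -5, -5], [3, -1, -5]].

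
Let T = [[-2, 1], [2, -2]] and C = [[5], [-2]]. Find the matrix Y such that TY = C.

T is on the left of Y, so left-multiply by T⁻¹: Y = T⁻¹C.
T has determinant 2; T⁻¹ = [[-1, -1/2], [-1, -1]].
Y = T⁻¹C = [[-1, -1/2], [-1, -1]] · [[5], [-2]] = [[-4], [-3]].

Y = [[-4], [-3]]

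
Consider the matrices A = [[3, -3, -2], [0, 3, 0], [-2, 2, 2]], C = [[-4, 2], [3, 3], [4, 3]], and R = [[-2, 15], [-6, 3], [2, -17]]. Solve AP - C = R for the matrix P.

P = [[-1, 5], [-1, 2], [3, -4]]

AP = R + C = [[-6, 17], [-3, 6], [6, -14]].
Left-multiplying both sides by A⁻¹ gives P = A⁻¹(R + C).
A has determinant 6; A⁻¹ = [[1, 1/3, 1], [0, 1/3, 0], [1, 0, 3/2]].
P = A⁻¹(R + C) = [[-1, 5], [-1, 2], [3, -4]].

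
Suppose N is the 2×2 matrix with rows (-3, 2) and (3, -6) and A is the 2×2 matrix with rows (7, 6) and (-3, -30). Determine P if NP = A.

P = [[-3, 2], [-1, 6]]

N is on the left of P, so left-multiply by N⁻¹: P = N⁻¹A.
det N = 12; the adjugate gives N⁻¹ = [[-1/2, -1/6], [-1/4, -1/4]].
P = N⁻¹A = [[-1/2, -1/6], [-1/4, -1/4]] · [[7, 6], [-3, -30]] = [[-3, 2], [-1, 6]].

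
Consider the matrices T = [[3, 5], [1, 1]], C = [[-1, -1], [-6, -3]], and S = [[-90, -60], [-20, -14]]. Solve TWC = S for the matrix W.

W = T⁻¹SC⁻¹ (apply T⁻¹ on the left and C⁻¹ on the right).
det T = -2; the adjugate gives T⁻¹ = [[-1/2, 5/2], [1/2, -3/2]].
C has determinant -3; C⁻¹ = [[1, -1/3], [-2, 1/3]].
T⁻¹S = [[-5, -5], [-15, -9]].
W = (T⁻¹S)C⁻¹ = [[5, 0], [3, 2]].

W = [[5, 0], [3, 2]]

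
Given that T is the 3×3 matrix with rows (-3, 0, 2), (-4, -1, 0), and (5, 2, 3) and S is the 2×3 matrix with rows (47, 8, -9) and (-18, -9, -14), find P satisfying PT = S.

Right-multiplying both sides by T⁻¹ gives P = ST⁻¹.
T has determinant 3; T⁻¹ = [[-1, 4/3, 2/3], [4, -19/3, -8/3], [-1, 2, 1]].
P = ST⁻¹ = [[47, 8, -9], [-18, -9, -14]] · [[-1, 4/3, 2/3], [4, -19/3, -8/3], [-1, 2, 1]] = [[-6, -6, 1], [-4, 5, -2]].

P = [[-6, -6, 1], [-4, 5, -2]]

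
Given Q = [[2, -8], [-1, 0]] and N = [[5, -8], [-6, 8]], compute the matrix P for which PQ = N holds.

P = [[1, -3], [-1, 4]]

Right-multiplying both sides by Q⁻¹ gives P = NQ⁻¹.
det Q = -8; the adjugate gives Q⁻¹ = [[0, -1], [-1/8, -1/4]].
P = NQ⁻¹ = [[5, -8], [-6, 8]] · [[0, -1], [-1/8, -1/4]] = [[1, -3], [-1, 4]].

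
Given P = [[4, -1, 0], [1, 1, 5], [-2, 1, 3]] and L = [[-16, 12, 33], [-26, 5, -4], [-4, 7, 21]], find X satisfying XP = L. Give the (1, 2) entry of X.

Since P sits to the right of X, X = LP⁻¹.
P has determinant 5; P⁻¹ = [[-2/5, 3/5, -1], [-13/5, 12/5, -4], [3/5, -2/5, 1]].
X = LP⁻¹ = [[-16, 12, 33], [-26, 5, -4], [-4, 7, 21]] · [[-2/5, 3/5, -1], [-13/5, 12/5, -4], [3/5, -2/5, 1]] = [[-5, 6, 1], [-5, -2, 2], [-4, 6, -3]].

6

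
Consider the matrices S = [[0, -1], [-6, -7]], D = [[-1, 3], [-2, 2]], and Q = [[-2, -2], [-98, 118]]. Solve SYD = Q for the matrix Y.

Y = S⁻¹QD⁻¹ (apply S⁻¹ on the left and D⁻¹ on the right).
S has determinant -6; S⁻¹ = [[7/6, -1/6], [-1, 0]].
det D = 4, so D⁻¹ = [[1/2, -3/4], [1/2, -1/4]].
S⁻¹Q = [[14, -22], [2, 2]].
Y = (S⁻¹Q)D⁻¹ = [[-4, -5], [2, -2]].

Y = [[-4, -5], [2, -2]]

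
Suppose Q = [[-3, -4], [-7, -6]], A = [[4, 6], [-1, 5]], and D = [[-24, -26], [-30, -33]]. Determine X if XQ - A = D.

X = [[2, 2], [1, 4]]

XQ = D + A = [[-20, -20], [-31, -28]].
Since Q sits to the right of X, X = (D + A)Q⁻¹.
det Q = -10; the adjugate gives Q⁻¹ = [[3/5, -2/5], [-7/10, 3/10]].
X = (D + A)Q⁻¹ = [[2, 2], [1, 4]].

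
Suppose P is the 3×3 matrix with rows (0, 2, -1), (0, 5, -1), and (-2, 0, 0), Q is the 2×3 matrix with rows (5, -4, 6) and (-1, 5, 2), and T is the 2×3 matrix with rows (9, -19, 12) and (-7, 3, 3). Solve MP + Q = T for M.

MP = T − Q = [[4, -15, 6], [-6, -2, 1]].
Since P sits to the right of M, M = (T − Q)P⁻¹.
P has determinant -6; P⁻¹ = [[0, 0, -1/2], [-1/3, 1/3, 0], [-5/3, 2/3, 0]].
M = (T − Q)P⁻¹ = [[-5, -1, -2], [-1, 0, 3]].

M = [[-5, -1, -2], [-1, 0, 3]]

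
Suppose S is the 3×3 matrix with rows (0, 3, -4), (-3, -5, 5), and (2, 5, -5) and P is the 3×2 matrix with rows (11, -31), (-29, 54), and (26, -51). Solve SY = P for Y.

Left-multiplying both sides by S⁻¹ gives Y = S⁻¹P.
det S = 5; the adjugate gives S⁻¹ = [[0, -1, -1], [-1, 8/5, 12/5], [-1, 6/5, 9/5]].
Y = S⁻¹P = [[0, -1, -1], [-1, 8/5, 12/5], [-1, 6/5, 9/5]] · [[11, -31], [-29, 54], [26, -51]] = [[3, -3], [5, -5], [1, 4]].

Y = [[3, -3], [5, -5], [1, 4]]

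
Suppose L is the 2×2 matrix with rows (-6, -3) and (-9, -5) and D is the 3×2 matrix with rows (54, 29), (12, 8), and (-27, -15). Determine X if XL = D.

X = [[-3, -4], [4, -4], [0, 3]]

L is on the right of X, so right-multiply by L⁻¹: X = DL⁻¹.
L has determinant 3; L⁻¹ = [[-5/3, 1], [3, -2]].
X = DL⁻¹ = [[54, 29], [12, 8], [-27, -15]] · [[-5/3, 1], [3, -2]] = [[-3, -4], [4, -4], [0, 3]].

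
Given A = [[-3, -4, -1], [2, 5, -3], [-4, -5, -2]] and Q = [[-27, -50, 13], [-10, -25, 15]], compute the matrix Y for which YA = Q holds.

A is on the right of Y, so right-multiply by A⁻¹: Y = QA⁻¹.
A has determinant 1; A⁻¹ = [[-25, -3, 17], [16, 2, -11], [10, 1, -7]].
Y = QA⁻¹ = [[-27, -50, 13], [-10, -25, 15]] · [[-25, -3, 17], [16, 2, -11], [10, 1, -7]] = [[5, -6, 0], [0, -5, 0]].

Y = [[5, -6, 0], [0, -5, 0]]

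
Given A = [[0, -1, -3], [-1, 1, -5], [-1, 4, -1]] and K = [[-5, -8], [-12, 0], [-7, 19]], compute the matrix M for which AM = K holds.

A is on the left of M, so left-multiply by A⁻¹: M = A⁻¹K.
A has determinant 5; A⁻¹ = [[19/5, -13/5, 8/5], [4/5, -3/5, 3/5], [-3/5, 1/5, -1/5]].
M = A⁻¹K = [[19/5, -13/5, 8/5], [4/5, -3/5, 3/5], [-3/5, 1/5, -1/5]] · [[-5, -8], [-12, 0], [-7, 19]] = [[1, 0], [-1, 5], [2, 1]].

M = [[1, 0], [-1, 5], [2, 1]]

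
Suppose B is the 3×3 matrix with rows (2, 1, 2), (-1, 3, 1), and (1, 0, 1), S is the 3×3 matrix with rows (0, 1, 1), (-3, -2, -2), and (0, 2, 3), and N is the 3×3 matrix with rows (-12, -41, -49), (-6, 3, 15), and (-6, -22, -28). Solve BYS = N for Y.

Y = [[-2, 0, -3], [-5, 0, 4], [-4, 2, -3]]

Isolating Y: multiply by B⁻¹ from the left and S⁻¹ from the right, so Y = B⁻¹NS⁻¹.
det B = 2, so B⁻¹ = [[3/2, -1/2, -5/2], [1, 0, -2], [-3/2, 1/2, 7/2]].
det S = 3; the adjugate gives S⁻¹ = [[-2/3, -1/3, 0], [3, 0, -1], [-2, 0, 1]].
B⁻¹N = [[0, -8, -11], [0, 3, 7], [-6, -14, -17]].
Y = (B⁻¹N)S⁻¹ = [[-2, 0, -3], [-5, 0, 4], [-4, 2, -3]].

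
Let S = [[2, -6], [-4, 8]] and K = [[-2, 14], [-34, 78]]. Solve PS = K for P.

P = [[-5, -2], [-5, 6]]

Since S sits to the right of P, P = KS⁻¹.
det S = -8; the adjugate gives S⁻¹ = [[-1, -3/4], [-1/2, -1/4]].
P = KS⁻¹ = [[-2, 14], [-34, 78]] · [[-1, -3/4], [-1/2, -1/4]] = [[-5, -2], [-5, 6]].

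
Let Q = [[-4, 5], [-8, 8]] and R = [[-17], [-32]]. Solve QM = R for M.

M = [[3], [-1]]

Left-multiplying both sides by Q⁻¹ gives M = Q⁻¹R.
det Q = 8; the adjugate gives Q⁻¹ = [[1, -5/8], [1, -1/2]].
M = Q⁻¹R = [[1, -5/8], [1, -1/2]] · [[-17], [-32]] = [[3], [-1]].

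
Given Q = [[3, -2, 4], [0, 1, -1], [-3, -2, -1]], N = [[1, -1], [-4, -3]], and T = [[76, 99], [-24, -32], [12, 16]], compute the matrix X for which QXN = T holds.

Left-multiply by Q⁻¹ and right-multiply by N⁻¹: X = Q⁻¹TN⁻¹.
Q has determinant -3; Q⁻¹ = [[1, 10/3, 2/3], [-1, -3, -1], [-1, -4, -1]].
N has determinant -7; N⁻¹ = [[3/7, -1/7], [-4/7, -1/7]].
Q⁻¹T = [[4, 3], [-16, -19], [8, 13]].
X = (Q⁻¹T)N⁻¹ = [[0, -1], [4, 5], [-4, -3]].

X = [[0, -1], [4, 5], [-4, -3]]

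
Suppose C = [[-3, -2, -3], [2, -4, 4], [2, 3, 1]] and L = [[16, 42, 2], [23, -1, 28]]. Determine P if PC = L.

C is on the right of P, so right-multiply by C⁻¹: P = LC⁻¹.
C has determinant -6; C⁻¹ = [[8/3, 7/6, 10/3], [-1, -1/2, -1], [-7/3, -5/6, -8/3]].
P = LC⁻¹ = [[16, 42, 2], [23, -1, 28]] · [[8/3, 7/6, 10/3], [-1, -1/2, -1], [-7/3, -5/6, -8/3]] = [[-4, -4, 6], [-3, 4, 3]].

P = [[-4, -4, 6], [-3, 4, 3]]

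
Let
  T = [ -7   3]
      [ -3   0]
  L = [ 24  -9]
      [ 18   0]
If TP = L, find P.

P = [[-6, 0], [-6, -3]]

Left-multiplying both sides by T⁻¹ gives P = T⁻¹L.
det T = 9; the adjugate gives T⁻¹ = [[0, -1/3], [1/3, -7/9]].
P = T⁻¹L = [[0, -1/3], [1/3, -7/9]] · [[24, -9], [18, 0]] = [[-6, 0], [-6, -3]].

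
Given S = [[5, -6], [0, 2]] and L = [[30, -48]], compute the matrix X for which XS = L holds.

S is on the right of X, so right-multiply by S⁻¹: X = LS⁻¹.
S has determinant 10; S⁻¹ = [[1/5, 3/5], [0, 1/2]].
X = LS⁻¹ = [[30, -48]] · [[1/5, 3/5], [0, 1/2]] = [[6, -6]].

X = [[6, -6]]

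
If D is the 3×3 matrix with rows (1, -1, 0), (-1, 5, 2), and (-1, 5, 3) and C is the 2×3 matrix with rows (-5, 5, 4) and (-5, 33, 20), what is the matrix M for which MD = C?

M = [[-5, -4, 4], [2, 1, 6]]

D is on the right of M, so right-multiply by D⁻¹: M = CD⁻¹.
det D = 4; the adjugate gives D⁻¹ = [[5/4, 3/4, -1/2], [1/4, 3/4, -1/2], [0, -1, 1]].
M = CD⁻¹ = [[-5, 5, 4], [-5, 33, 20]] · [[5/4, 3/4, -1/2], [1/4, 3/4, -1/2], [0, -1, 1]] = [[-5, -4, 4], [2, 1, 6]].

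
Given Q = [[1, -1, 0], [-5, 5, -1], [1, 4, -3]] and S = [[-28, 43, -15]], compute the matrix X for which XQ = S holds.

Q is on the right of X, so right-multiply by Q⁻¹: X = SQ⁻¹.
det Q = 5, so Q⁻¹ = [[-11/5, -3/5, 1/5], [-16/5, -3/5, 1/5], [-5, -1, 0]].
X = SQ⁻¹ = [[-28, 43, -15]] · [[-11/5, -3/5, 1/5], [-16/5, -3/5, 1/5], [-5, -1, 0]] = [[-1, 6, 3]].

X = [[-1, 6, 3]]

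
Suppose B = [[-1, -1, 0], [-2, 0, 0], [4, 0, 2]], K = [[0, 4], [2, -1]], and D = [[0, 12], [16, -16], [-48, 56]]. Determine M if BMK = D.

Left-multiply by B⁻¹ and right-multiply by K⁻¹: M = B⁻¹DK⁻¹.
det B = -4, so B⁻¹ = [[0, -1/2, 0], [-1, 1/2, 0], [0, 1, 1/2]].
det K = -8; the adjugate gives K⁻¹ = [[1/8, 1/2], [1/4, 0]].
B⁻¹D = [[-8, 8], [8, -20], [-8, 12]].
M = (B⁻¹D)K⁻¹ = [[1, -4], [-4, 4], [2, -4]].

M = [[1, -4], [-4, 4], [2, -4]]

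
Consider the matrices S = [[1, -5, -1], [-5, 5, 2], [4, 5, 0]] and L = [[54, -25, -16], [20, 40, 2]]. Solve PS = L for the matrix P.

P = [[4, -6, 5], [-6, -2, 4]]

Since S sits to the right of P, P = LS⁻¹.
det S = -5; the adjugate gives S⁻¹ = [[2, 1, 1], [-8/5, -4/5, -3/5], [9, 5, 4]].
P = LS⁻¹ = [[54, -25, -16], [20, 40, 2]] · [[2, 1, 1], [-8/5, -4/5, -3/5], [9, 5, 4]] = [[4, -6, 5], [-6, -2, 4]].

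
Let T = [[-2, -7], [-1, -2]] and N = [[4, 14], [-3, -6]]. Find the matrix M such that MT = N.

Right-multiplying both sides by T⁻¹ gives M = NT⁻¹.
T has determinant -3; T⁻¹ = [[2/3, -7/3], [-1/3, 2/3]].
M = NT⁻¹ = [[4, 14], [-3, -6]] · [[2/3, -7/3], [-1/3, 2/3]] = [[-2, 0], [0, 3]].

M = [[-2, 0], [0, 3]]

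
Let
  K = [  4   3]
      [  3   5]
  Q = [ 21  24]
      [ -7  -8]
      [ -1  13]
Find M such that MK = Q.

Right-multiplying both sides by K⁻¹ gives M = QK⁻¹.
det K = 11, so K⁻¹ = [[5/11, -3/11], [-3/11, 4/11]].
M = QK⁻¹ = [[21, 24], [-7, -8], [-1, 13]] · [[5/11, -3/11], [-3/11, 4/11]] = [[3, 3], [-1, -1], [-4, 5]].

M = [[3, 3], [-1, -1], [-4, 5]]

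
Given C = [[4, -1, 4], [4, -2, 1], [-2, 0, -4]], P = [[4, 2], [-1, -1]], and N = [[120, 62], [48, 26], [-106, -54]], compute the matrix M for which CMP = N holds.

M = [[3, -1], [3, 0], [5, 0]]

Left-multiply by C⁻¹ and right-multiply by P⁻¹: M = C⁻¹NP⁻¹.
det C = 2; the adjugate gives C⁻¹ = [[4, -2, 7/2], [7, -4, 6], [-2, 1, -2]].
det P = -2; the adjugate gives P⁻¹ = [[1/2, 1], [-1/2, -2]].
C⁻¹N = [[13, 7], [12, 6], [20, 10]].
M = (C⁻¹N)P⁻¹ = [[3, -1], [3, 0], [5, 0]].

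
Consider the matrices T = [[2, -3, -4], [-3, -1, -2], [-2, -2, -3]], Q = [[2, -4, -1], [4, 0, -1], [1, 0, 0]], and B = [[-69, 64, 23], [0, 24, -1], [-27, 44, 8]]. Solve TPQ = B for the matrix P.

P = T⁻¹BQ⁻¹ (apply T⁻¹ on the left and Q⁻¹ on the right).
det T = -3; the adjugate gives T⁻¹ = [[1/3, 1/3, -2/3], [5/3, 14/3, -16/3], [-4/3, -10/3, 11/3]].
Q has determinant 4; Q⁻¹ = [[0, 0, 1], [-1/4, 1/4, -1/2], [0, -1, 4]].
T⁻¹B = [[-5, 0, 2], [29, -16, -9], [-7, -4, 2]].
P = (T⁻¹B)Q⁻¹ = [[0, -2, 3], [4, 5, 1], [1, -3, 3]].

P = [[0, -2, 3], [4, 5, 1], [1, -3, 3]]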